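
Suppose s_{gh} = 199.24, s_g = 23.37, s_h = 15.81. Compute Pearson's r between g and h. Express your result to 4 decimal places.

0.5392

r = Cov(g,h) / (s_g · s_h) = 199.24 / (23.37 × 15.81)
  = 199.24 / 369.4797 ≈ 0.5392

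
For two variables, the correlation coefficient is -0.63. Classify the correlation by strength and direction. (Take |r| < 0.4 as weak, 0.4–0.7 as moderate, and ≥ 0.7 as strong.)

r = -0.63 < 0 so the relationship is negative.
|r| = 0.63, which falls in the moderate range.

moderate negative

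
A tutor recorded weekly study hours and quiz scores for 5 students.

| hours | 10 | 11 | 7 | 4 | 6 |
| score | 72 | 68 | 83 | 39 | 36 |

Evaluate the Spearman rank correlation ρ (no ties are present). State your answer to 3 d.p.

0.500

Rank hours: 4, 5, 3, 1, 2
Rank score: 4, 3, 5, 2, 1
d = rank(hours) − rank(score): 0, 2, -2, -1, 1; Σd² = 10
ρ = 1 − 6Σd² / [n(n²−1)] = 1 − 6×10 / (5×24) = 1 − 60/120 ≈ 0.500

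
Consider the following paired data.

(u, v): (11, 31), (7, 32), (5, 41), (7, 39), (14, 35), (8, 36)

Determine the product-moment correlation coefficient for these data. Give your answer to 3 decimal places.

-0.531

n = 6, Σu = 52, Σv = 214, Σu² = 504, Σv² = 7708, Σuv = 1821
nΣuv − ΣuΣv = 10926 − 11128 = -202
nΣu² − (Σu)² = 3024 − 2704 = 320; nΣv² − (Σv)² = 46248 − 45796 = 452
r = -202 / √(320 × 452) = -202 / 380.3157 ≈ -0.531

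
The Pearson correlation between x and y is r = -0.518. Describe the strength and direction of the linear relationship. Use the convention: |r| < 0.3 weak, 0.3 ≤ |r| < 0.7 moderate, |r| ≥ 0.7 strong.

moderate negative

r = -0.518 < 0 so the relationship is negative.
|r| = 0.518, which falls in the moderate range.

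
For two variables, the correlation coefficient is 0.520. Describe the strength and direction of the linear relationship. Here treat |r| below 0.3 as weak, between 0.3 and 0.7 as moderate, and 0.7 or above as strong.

moderate positive

r = 0.520 > 0 so the relationship is positive.
|r| = 0.520, which falls in the moderate range.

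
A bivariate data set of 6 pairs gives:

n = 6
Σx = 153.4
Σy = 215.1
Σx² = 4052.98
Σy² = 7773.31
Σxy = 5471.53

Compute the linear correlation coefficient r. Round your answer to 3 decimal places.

r = (nΣxy − ΣxΣy) / √[(nΣx² − (Σx)²)(nΣy² − (Σy)²)]
Numerator: 6×5471.53 − 153.4×215.1 = -167.16
Denominator: √[(24317.88 − 23531.56)(46639.86 − 46268.01)] = √[786.32 × 371.85] = 540.7338
r = -167.16 / 540.7338 ≈ -0.309

-0.309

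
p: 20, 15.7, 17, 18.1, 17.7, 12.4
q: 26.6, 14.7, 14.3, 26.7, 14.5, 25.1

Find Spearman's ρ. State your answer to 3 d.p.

0.429

Rank p: 6, 2, 3, 5, 4, 1
Rank q: 5, 3, 1, 6, 2, 4
d = rank(p) − rank(q): 1, -1, 2, -1, 2, -3; Σd² = 20
ρ = 1 − 6Σd² / [n(n²−1)] = 1 − 6×20 / (6×35) = 1 − 120/210 ≈ 0.429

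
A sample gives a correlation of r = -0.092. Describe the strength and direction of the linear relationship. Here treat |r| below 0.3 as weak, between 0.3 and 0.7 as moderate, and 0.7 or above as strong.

r = -0.092 < 0 so the relationship is negative.
|r| = 0.092, which falls in the weak range.

weak negative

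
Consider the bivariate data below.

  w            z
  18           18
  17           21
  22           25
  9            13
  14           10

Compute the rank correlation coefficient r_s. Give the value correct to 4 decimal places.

0.8000

Rank w: 4, 3, 5, 1, 2
Rank z: 3, 4, 5, 2, 1
d = rank(w) − rank(z): 1, -1, 0, -1, 1; Σd² = 4
ρ = 1 − 6Σd² / [n(n²−1)] = 1 − 6×4 / (5×24) = 1 − 24/120 ≈ 0.8000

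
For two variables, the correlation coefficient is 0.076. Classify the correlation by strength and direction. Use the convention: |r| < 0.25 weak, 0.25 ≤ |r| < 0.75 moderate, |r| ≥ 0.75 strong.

weak positive

r = 0.076 > 0 so the relationship is positive.
|r| = 0.076, which falls in the weak range.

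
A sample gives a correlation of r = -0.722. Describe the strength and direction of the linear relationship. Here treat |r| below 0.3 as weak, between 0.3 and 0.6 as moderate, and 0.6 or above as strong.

r = -0.722 < 0 so the relationship is negative.
|r| = 0.722, which falls in the strong range.

strong negative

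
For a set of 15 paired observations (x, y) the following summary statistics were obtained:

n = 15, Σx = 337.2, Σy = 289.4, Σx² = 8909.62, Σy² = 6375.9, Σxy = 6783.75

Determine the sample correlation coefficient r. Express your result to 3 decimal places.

r = (nΣxy − ΣxΣy) / √[(nΣx² − (Σx)²)(nΣy² − (Σy)²)]
Numerator: 15×6783.75 − 337.2×289.4 = 4170.57
Denominator: √[(133644.3 − 113703.84)(95638.5 − 83752.36)] = √[19940.46 × 11886.14] = 15395.2947
r = 4170.57 / 15395.2947 ≈ 0.271

0.271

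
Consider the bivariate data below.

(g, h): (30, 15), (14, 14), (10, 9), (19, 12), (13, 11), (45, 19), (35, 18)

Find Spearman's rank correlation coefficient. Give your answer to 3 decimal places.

Rank g: 5, 3, 1, 4, 2, 7, 6
Rank h: 5, 4, 1, 3, 2, 7, 6
d = rank(g) − rank(h): 0, -1, 0, 1, 0, 0, 0; Σd² = 2
ρ = 1 − 6Σd² / [n(n²−1)] = 1 − 6×2 / (7×48) = 1 − 12/336 ≈ 0.964

0.964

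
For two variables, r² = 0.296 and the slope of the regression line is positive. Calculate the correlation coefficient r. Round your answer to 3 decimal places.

|r| = √0.296 = 0.544
The association is positive, so r = 0.544.

0.544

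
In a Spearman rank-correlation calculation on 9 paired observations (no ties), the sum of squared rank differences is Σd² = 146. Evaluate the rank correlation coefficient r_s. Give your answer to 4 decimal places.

-0.2167

ρ = 1 − 6Σd² / [n(n²−1)] = 1 − 6×146 / (9×80)
  = 1 − 876/720 = 1 − 1.21667 ≈ -0.2167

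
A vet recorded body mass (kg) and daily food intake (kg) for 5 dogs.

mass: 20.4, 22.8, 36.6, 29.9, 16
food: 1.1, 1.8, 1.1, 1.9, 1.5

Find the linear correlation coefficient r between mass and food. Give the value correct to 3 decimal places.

n = 5, Σx = 125.7, Σy = 7.4, Σx² = 3425.57, Σy² = 11.52, Σxy = 184.55
nΣxy − ΣxΣy = 922.75 − 930.18 = -7.43
nΣx² − (Σx)² = 17127.85 − 15800.49 = 1327.36; nΣy² − (Σy)² = 57.6 − 54.76 = 2.84
r = -7.43 / √(1327.36 × 2.84) = -7.43 / 61.3979 ≈ -0.121

-0.121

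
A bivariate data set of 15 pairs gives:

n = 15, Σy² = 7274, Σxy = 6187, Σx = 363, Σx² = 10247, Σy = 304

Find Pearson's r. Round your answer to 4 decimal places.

-0.9169

r = (nΣxy − ΣxΣy) / √[(nΣx² − (Σx)²)(nΣy² − (Σy)²)]
Numerator: 15×6187 − 363×304 = -17547
Denominator: √[(153705 − 131769)(109110 − 92416)] = √[21936 × 16694] = 19136.3420
r = -17547 / 19136.3420 ≈ -0.9169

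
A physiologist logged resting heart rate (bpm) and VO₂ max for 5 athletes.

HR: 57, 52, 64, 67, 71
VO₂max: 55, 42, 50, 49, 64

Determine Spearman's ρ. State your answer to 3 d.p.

0.600

Rank HR: 2, 1, 3, 4, 5
Rank VO₂max: 4, 1, 3, 2, 5
d = rank(HR) − rank(VO₂max): -2, 0, 0, 2, 0; Σd² = 8
ρ = 1 − 6Σd² / [n(n²−1)] = 1 − 6×8 / (5×24) = 1 − 48/120 ≈ 0.600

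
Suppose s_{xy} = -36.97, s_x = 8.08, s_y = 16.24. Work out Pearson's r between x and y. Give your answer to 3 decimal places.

r = Cov(x,y) / (s_x · s_y) = -36.97 / (8.08 × 16.24)
  = -36.97 / 131.2192 ≈ -0.282

-0.282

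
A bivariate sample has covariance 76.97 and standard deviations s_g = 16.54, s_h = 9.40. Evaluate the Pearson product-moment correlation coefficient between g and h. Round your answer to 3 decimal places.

0.495

r = Cov(g,h) / (s_g · s_h) = 76.97 / (16.54 × 9.40)
  = 76.97 / 155.4760 ≈ 0.495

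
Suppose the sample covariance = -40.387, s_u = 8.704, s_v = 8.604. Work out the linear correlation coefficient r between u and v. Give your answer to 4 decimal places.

r = Cov(u,v) / (s_u · s_v) = -40.387 / (8.704 × 8.604)
  = -40.387 / 74.8892 ≈ -0.5393

-0.5393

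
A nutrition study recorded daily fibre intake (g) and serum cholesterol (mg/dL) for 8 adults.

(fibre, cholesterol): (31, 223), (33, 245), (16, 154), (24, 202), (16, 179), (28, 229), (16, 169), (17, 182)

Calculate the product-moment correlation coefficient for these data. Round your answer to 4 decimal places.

0.9583

n = 8, Σx = 181, Σy = 1583, Σx² = 4467, Σy² = 320441, Σxy = 37384
nΣxy − ΣxΣy = 299072 − 286523 = 12549
nΣx² − (Σx)² = 35736 − 32761 = 2975; nΣy² − (Σy)² = 2563528 − 2505889 = 57639
r = 12549 / √(2975 × 57639) = 12549 / 13094.8855 ≈ 0.9583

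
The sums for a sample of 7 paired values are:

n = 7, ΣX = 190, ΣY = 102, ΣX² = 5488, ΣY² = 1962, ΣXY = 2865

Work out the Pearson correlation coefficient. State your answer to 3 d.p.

0.243

r = (nΣXY − ΣXΣY) / √[(nΣX² − (ΣX)²)(nΣY² − (ΣY)²)]
Numerator: 7×2865 − 190×102 = 675
Denominator: √[(38416 − 36100)(13734 − 10404)] = √[2316 × 3330] = 2777.0992
r = 675 / 2777.0992 ≈ 0.243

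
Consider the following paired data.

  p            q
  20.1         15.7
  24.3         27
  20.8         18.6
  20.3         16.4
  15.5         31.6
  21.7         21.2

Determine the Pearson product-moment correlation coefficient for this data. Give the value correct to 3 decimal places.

-0.302

n = 6, Σp = 122.7, Σq = 130.5, Σp² = 2550.37, Σq² = 3038.41, Σpq = 2641.31
nΣpq − ΣpΣq = 15847.86 − 16012.35 = -164.49
nΣp² − (Σp)² = 15302.22 − 15055.29 = 246.93; nΣq² − (Σq)² = 18230.46 − 17030.25 = 1200.21
r = -164.49 / √(246.93 × 1200.21) = -164.49 / 544.3968 ≈ -0.302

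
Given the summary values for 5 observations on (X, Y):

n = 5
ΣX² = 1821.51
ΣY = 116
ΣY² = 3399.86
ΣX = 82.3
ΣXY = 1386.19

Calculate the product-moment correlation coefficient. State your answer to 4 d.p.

-0.9096

r = (nΣXY − ΣXΣY) / √[(nΣX² − (ΣX)²)(nΣY² − (ΣY)²)]
Numerator: 5×1386.19 − 82.3×116 = -2615.85
Denominator: √[(9107.55 − 6773.29)(16999.3 − 13456)] = √[2334.26 × 3543.3] = 2875.9318
r = -2615.85 / 2875.9318 ≈ -0.9096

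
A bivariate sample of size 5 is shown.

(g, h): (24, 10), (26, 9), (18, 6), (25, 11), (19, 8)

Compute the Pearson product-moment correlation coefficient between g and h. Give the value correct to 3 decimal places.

n = 5, Σg = 112, Σh = 44, Σg² = 2562, Σh² = 402, Σgh = 1009
nΣgh − ΣgΣh = 5045 − 4928 = 117
nΣg² − (Σg)² = 12810 − 12544 = 266; nΣh² − (Σh)² = 2010 − 1936 = 74
r = 117 / √(266 × 74) = 117 / 140.2997 ≈ 0.834

0.834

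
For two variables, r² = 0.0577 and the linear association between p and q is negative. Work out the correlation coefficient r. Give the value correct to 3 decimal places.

|r| = √0.0577 = 0.240
The association is negative, so r = −0.240.

-0.240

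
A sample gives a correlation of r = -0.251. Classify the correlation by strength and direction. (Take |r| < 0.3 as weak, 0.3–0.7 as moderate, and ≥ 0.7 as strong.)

weak negative

r = -0.251 < 0 so the relationship is negative.
|r| = 0.251, which falls in the weak range.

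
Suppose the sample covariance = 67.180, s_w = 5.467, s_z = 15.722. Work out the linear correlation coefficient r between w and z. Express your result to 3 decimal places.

0.782

r = Cov(w,z) / (s_w · s_z) = 67.180 / (5.467 × 15.722)
  = 67.180 / 85.9522 ≈ 0.782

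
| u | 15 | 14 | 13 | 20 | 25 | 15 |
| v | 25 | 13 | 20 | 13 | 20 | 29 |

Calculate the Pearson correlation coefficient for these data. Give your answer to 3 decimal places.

n = 6, Σu = 102, Σv = 120, Σu² = 1840, Σv² = 2604, Σuv = 2012
nΣuv − ΣuΣv = 12072 − 12240 = -168
nΣu² − (Σu)² = 11040 − 10404 = 636; nΣv² − (Σv)² = 15624 − 14400 = 1224
r = -168 / √(636 × 1224) = -168 / 882.3061 ≈ -0.190

-0.190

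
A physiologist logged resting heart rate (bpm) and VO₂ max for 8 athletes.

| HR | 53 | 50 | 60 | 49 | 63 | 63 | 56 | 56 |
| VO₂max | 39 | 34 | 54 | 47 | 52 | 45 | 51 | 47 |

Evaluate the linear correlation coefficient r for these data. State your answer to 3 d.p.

n = 8, Σx = 450, Σy = 369, Σx² = 25520, Σy² = 17341, Σxy = 20909
nΣxy − ΣxΣy = 167272 − 166050 = 1222
nΣx² − (Σx)² = 204160 − 202500 = 1660; nΣy² − (Σy)² = 138728 − 136161 = 2567
r = 1222 / √(1660 × 2567) = 1222 / 2064.2723 ≈ 0.592

0.592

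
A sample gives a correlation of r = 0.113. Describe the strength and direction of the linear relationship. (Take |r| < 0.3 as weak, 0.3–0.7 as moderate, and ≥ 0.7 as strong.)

weak positive

r = 0.113 > 0 so the relationship is positive.
|r| = 0.113, which falls in the weak range.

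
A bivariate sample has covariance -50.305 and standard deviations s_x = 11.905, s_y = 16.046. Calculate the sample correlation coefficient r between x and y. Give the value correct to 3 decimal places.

-0.263

r = Cov(x,y) / (s_x · s_y) = -50.305 / (11.905 × 16.046)
  = -50.305 / 191.0276 ≈ -0.263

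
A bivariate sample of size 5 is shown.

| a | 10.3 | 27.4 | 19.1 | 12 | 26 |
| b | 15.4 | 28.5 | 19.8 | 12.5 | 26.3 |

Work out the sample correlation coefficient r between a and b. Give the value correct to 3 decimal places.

0.971

n = 5, Σa = 94.8, Σb = 102.5, Σa² = 2041.66, Σb² = 2289.39, Σab = 2151.5
nΣab − ΣaΣb = 10757.5 − 9717 = 1040.5
nΣa² − (Σa)² = 10208.3 − 8987.04 = 1221.26; nΣb² − (Σb)² = 11446.95 − 10506.25 = 940.7
r = 1040.5 / √(1221.26 × 940.7) = 1040.5 / 1071.8392 ≈ 0.971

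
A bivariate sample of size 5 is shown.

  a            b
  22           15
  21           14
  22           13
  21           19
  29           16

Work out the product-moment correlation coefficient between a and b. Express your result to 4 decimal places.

n = 5, Σa = 115, Σb = 77, Σa² = 2691, Σb² = 1207, Σab = 1773
nΣab − ΣaΣb = 8865 − 8855 = 10
nΣa² − (Σa)² = 13455 − 13225 = 230; nΣb² − (Σb)² = 6035 − 5929 = 106
r = 10 / √(230 × 106) = 10 / 156.1410 ≈ 0.0640

0.0640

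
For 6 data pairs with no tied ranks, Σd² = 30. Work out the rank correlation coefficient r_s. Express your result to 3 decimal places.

ρ = 1 − 6Σd² / [n(n²−1)] = 1 − 6×30 / (6×35)
  = 1 − 180/210 = 1 − 0.8571 ≈ 0.143

0.143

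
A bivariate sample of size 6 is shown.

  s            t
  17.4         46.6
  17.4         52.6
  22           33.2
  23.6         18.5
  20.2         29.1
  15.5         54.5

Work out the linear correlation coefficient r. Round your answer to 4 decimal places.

n = 6, Σs = 116.1, Σt = 234.5, Σs² = 2294.77, Σt² = 10199.87, Σst = 4325.65
nΣst − ΣsΣt = 25953.9 − 27225.45 = -1271.55
nΣs² − (Σs)² = 13768.62 − 13479.21 = 289.41; nΣt² − (Σt)² = 61199.22 − 54990.25 = 6208.97
r = -1271.55 / √(289.41 × 6208.97) = -1271.55 / 1340.4992 ≈ -0.9486

-0.9486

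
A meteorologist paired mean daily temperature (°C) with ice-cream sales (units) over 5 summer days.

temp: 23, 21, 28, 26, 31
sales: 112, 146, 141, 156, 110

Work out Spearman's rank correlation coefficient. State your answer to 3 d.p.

-0.500

Rank temp: 2, 1, 4, 3, 5
Rank sales: 2, 4, 3, 5, 1
d = rank(temp) − rank(sales): 0, -3, 1, -2, 4; Σd² = 30
ρ = 1 − 6Σd² / [n(n²−1)] = 1 − 6×30 / (5×24) = 1 − 180/120 ≈ -0.500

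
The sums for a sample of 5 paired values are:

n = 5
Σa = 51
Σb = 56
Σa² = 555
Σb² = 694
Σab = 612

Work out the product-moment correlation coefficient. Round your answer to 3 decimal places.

r = (nΣab − ΣaΣb) / √[(nΣa² − (Σa)²)(nΣb² − (Σb)²)]
Numerator: 5×612 − 51×56 = 204
Denominator: √[(2775 − 2601)(3470 − 3136)] = √[174 × 334] = 241.0726
r = 204 / 241.0726 ≈ 0.846

0.846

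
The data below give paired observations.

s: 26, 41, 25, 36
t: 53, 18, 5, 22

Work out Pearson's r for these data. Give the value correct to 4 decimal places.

-0.2167

n = 4, Σs = 128, Σt = 98, Σs² = 4278, Σt² = 3642, Σst = 3033
nΣst − ΣsΣt = 12132 − 12544 = -412
nΣs² − (Σs)² = 17112 − 16384 = 728; nΣt² − (Σt)² = 14568 − 9604 = 4964
r = -412 / √(728 × 4964) = -412 / 1900.9976 ≈ -0.2167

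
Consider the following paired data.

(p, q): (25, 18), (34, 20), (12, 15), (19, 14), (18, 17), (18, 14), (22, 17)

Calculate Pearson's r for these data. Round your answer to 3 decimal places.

n = 7, Σp = 148, Σq = 115, Σp² = 3418, Σq² = 1919, Σpq = 2508
nΣpq − ΣpΣq = 17556 − 17020 = 536
nΣp² − (Σp)² = 23926 − 21904 = 2022; nΣq² − (Σq)² = 13433 − 13225 = 208
r = 536 / √(2022 × 208) = 536 / 648.5183 ≈ 0.826

0.826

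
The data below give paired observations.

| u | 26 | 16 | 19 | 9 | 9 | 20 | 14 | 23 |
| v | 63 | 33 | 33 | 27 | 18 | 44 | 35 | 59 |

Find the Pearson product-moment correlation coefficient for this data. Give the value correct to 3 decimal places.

n = 8, Σu = 136, Σv = 312, Σu² = 2580, Σv² = 13842, Σuv = 5925
nΣuv − ΣuΣv = 47400 − 42432 = 4968
nΣu² − (Σu)² = 20640 − 18496 = 2144; nΣv² − (Σv)² = 110736 − 97344 = 13392
r = 4968 / √(2144 × 13392) = 4968 / 5358.3998 ≈ 0.927

0.927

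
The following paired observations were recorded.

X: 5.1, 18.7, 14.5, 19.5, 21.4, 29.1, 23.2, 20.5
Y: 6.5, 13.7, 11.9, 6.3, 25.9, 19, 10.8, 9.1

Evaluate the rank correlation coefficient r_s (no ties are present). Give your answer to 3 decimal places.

Rank X: 1, 3, 2, 4, 6, 8, 7, 5
Rank Y: 2, 6, 5, 1, 8, 7, 4, 3
d = rank(X) − rank(Y): -1, -3, -3, 3, -2, 1, 3, 2; Σd² = 46
ρ = 1 − 6Σd² / [n(n²−1)] = 1 − 6×46 / (8×63) = 1 − 276/504 ≈ 0.452

0.452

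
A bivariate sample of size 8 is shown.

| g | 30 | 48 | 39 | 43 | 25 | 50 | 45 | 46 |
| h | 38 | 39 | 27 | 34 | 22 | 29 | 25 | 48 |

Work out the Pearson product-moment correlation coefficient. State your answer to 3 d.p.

0.340

n = 8, Σg = 326, Σh = 262, Σg² = 13840, Σh² = 9104, Σgh = 10860
nΣgh − ΣgΣh = 86880 − 85412 = 1468
nΣg² − (Σg)² = 110720 − 106276 = 4444; nΣh² − (Σh)² = 72832 − 68644 = 4188
r = 1468 / √(4444 × 4188) = 1468 / 4314.1015 ≈ 0.340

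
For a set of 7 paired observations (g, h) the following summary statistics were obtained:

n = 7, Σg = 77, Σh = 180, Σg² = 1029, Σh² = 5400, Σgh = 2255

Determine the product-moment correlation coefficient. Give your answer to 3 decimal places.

0.734

r = (nΣgh − ΣgΣh) / √[(nΣg² − (Σg)²)(nΣh² − (Σh)²)]
Numerator: 7×2255 − 77×180 = 1925
Denominator: √[(7203 − 5929)(37800 − 32400)] = √[1274 × 5400] = 2622.8992
r = 1925 / 2622.8992 ≈ 0.734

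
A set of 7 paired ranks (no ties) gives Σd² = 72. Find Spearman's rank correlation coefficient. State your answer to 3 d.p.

ρ = 1 − 6Σd² / [n(n²−1)] = 1 − 6×72 / (7×48)
  = 1 − 432/336 = 1 − 1.2857 ≈ -0.286

-0.286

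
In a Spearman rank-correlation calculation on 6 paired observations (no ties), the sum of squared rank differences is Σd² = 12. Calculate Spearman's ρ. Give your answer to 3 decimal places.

ρ = 1 − 6Σd² / [n(n²−1)] = 1 − 6×12 / (6×35)
  = 1 − 72/210 = 1 − 0.3429 ≈ 0.657

0.657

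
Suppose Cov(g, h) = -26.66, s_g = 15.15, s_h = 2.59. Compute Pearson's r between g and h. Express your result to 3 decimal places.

r = Cov(g,h) / (s_g · s_h) = -26.66 / (15.15 × 2.59)
  = -26.66 / 39.2385 ≈ -0.679

-0.679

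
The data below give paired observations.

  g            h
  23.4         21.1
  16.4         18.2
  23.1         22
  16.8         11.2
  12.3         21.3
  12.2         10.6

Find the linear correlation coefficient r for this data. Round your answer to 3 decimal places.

n = 6, Σg = 104.2, Σh = 104.4, Σg² = 1932.5, Σh² = 1951.94, Σgh = 1879.89
nΣgh − ΣgΣh = 11279.34 − 10878.48 = 400.86
nΣg² − (Σg)² = 11595 − 10857.64 = 737.36; nΣh² − (Σh)² = 11711.64 − 10899.36 = 812.28
r = 400.86 / √(737.36 × 812.28) = 400.86 / 773.9139 ≈ 0.518

0.518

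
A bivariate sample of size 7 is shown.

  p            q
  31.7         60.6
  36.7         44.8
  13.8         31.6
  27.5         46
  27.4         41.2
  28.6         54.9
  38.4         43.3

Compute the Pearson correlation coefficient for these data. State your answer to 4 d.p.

n = 7, Σp = 204.1, Σq = 322.4, Σp² = 6341.75, Σq² = 15380.3, Σpq = 9628
nΣpq − ΣpΣq = 67396 − 65801.84 = 1594.16
nΣp² − (Σp)² = 44392.25 − 41656.81 = 2735.44; nΣq² − (Σq)² = 107662.1 − 103941.76 = 3720.34
r = 1594.16 / √(2735.44 × 3720.34) = 1594.16 / 3190.1045 ≈ 0.4997

0.4997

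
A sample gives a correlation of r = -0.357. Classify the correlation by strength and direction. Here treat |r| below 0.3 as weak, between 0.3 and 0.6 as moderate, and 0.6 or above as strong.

r = -0.357 < 0 so the relationship is negative.
|r| = 0.357, which falls in the moderate range.

moderate negative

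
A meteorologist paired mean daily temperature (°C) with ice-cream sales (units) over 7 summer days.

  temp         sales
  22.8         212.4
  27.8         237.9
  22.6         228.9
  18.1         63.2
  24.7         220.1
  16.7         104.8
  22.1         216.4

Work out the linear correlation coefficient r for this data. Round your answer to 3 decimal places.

n = 7, Σx = 154.8, Σy = 1283.7, Σx² = 3508.44, Σy² = 264355.63, Σxy = 29742.47
nΣxy − ΣxΣy = 208197.29 − 198716.76 = 9480.53
nΣx² − (Σx)² = 24559.08 − 23963.04 = 596.04; nΣy² − (Σy)² = 1850489.41 − 1647885.69 = 202603.72
r = 9480.53 / √(596.04 × 202603.72) = 9480.53 / 10989.0819 ≈ 0.863

0.863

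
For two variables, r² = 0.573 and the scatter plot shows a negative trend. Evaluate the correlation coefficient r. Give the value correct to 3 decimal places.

-0.757

|r| = √0.573 = 0.757
The association is negative, so r = −0.757.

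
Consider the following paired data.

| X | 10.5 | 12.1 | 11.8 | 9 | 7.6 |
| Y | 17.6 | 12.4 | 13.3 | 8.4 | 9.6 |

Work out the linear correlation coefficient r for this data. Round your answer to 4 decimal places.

n = 5, ΣX = 51, ΣY = 61.3, ΣX² = 534.66, ΣY² = 803.13, ΣXY = 640.34
nΣXY − ΣXΣY = 3201.7 − 3126.3 = 75.4
nΣX² − (ΣX)² = 2673.3 − 2601 = 72.3; nΣY² − (ΣY)² = 4015.65 − 3757.69 = 257.96
r = 75.4 / √(72.3 × 257.96) = 75.4 / 136.5669 ≈ 0.5521

0.5521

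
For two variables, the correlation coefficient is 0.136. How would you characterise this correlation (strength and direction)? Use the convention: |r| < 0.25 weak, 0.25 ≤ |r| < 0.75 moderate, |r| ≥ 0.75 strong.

weak positive

r = 0.136 > 0 so the relationship is positive.
|r| = 0.136, which falls in the weak range.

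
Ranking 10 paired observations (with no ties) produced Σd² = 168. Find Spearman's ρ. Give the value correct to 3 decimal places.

ρ = 1 − 6Σd² / [n(n²−1)] = 1 − 6×168 / (10×99)
  = 1 − 1008/990 = 1 − 1.0182 ≈ -0.018

-0.018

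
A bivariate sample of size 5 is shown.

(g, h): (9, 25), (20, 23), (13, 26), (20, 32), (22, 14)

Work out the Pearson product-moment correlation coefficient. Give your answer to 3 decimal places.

-0.311

n = 5, Σg = 84, Σh = 120, Σg² = 1534, Σh² = 3050, Σgh = 1971
nΣgh − ΣgΣh = 9855 − 10080 = -225
nΣg² − (Σg)² = 7670 − 7056 = 614; nΣh² − (Σh)² = 15250 − 14400 = 850
r = -225 / √(614 × 850) = -225 / 722.4265 ≈ -0.311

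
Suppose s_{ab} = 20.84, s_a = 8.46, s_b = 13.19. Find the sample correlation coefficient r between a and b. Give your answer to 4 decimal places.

r = Cov(a,b) / (s_a · s_b) = 20.84 / (8.46 × 13.19)
  = 20.84 / 111.5874 ≈ 0.1868

0.1868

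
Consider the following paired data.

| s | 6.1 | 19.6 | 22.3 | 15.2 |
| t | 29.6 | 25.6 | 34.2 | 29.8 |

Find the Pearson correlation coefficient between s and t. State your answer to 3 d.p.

n = 4, Σs = 63.2, Σt = 119.2, Σs² = 1149.7, Σt² = 3589.2, Σst = 1897.94
nΣst − ΣsΣt = 7591.76 − 7533.44 = 58.32
nΣs² − (Σs)² = 4598.8 − 3994.24 = 604.56; nΣt² − (Σt)² = 14356.8 − 14208.64 = 148.16
r = 58.32 / √(604.56 × 148.16) = 58.32 / 299.2852 ≈ 0.195

0.195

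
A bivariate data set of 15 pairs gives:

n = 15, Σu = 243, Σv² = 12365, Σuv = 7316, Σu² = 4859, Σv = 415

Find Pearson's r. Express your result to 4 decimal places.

0.6570

r = (nΣuv − ΣuΣv) / √[(nΣu² − (Σu)²)(nΣv² − (Σv)²)]
Numerator: 15×7316 − 243×415 = 8895
Denominator: √[(72885 − 59049)(185475 − 172225)] = √[13836 × 13250] = 13539.8301
r = 8895 / 13539.8301 ≈ 0.6570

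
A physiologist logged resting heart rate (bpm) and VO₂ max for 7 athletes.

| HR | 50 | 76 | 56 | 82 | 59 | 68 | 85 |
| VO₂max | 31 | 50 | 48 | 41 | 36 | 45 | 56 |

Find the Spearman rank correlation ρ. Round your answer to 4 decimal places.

0.6429

Rank HR: 1, 5, 2, 6, 3, 4, 7
Rank VO₂max: 1, 6, 5, 3, 2, 4, 7
d = rank(HR) − rank(VO₂max): 0, -1, -3, 3, 1, 0, 0; Σd² = 20
ρ = 1 − 6Σd² / [n(n²−1)] = 1 − 6×20 / (7×48) = 1 − 120/336 ≈ 0.6429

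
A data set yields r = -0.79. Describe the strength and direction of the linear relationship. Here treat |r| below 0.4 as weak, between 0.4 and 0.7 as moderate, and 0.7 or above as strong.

r = -0.79 < 0 so the relationship is negative.
|r| = 0.79, which falls in the strong range.

strong negative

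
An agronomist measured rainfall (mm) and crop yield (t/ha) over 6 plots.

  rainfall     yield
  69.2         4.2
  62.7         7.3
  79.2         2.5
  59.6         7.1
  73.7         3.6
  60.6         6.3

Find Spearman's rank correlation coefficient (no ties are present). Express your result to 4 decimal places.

Rank rainfall: 4, 3, 6, 1, 5, 2
Rank yield: 3, 6, 1, 5, 2, 4
d = rank(rainfall) − rank(yield): 1, -3, 5, -4, 3, -2; Σd² = 64
ρ = 1 − 6Σd² / [n(n²−1)] = 1 − 6×64 / (6×35) = 1 − 384/210 ≈ -0.8286

-0.8286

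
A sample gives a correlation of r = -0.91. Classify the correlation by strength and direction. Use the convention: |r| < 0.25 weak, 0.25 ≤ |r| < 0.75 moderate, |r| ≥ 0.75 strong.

strong negative

r = -0.91 < 0 so the relationship is negative.
|r| = 0.91, which falls in the strong range.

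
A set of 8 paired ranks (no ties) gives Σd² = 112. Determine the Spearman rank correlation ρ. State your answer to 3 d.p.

ρ = 1 − 6Σd² / [n(n²−1)] = 1 − 6×112 / (8×63)
  = 1 − 672/504 = 1 − 1.3333 ≈ -0.333

-0.333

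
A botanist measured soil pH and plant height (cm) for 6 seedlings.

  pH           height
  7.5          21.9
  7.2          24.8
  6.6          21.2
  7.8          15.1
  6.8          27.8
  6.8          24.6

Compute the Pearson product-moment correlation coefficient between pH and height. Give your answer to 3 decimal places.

n = 6, Σx = 42.7, Σy = 135.4, Σx² = 304.97, Σy² = 3150.1, Σxy = 956.83
nΣxy − ΣxΣy = 5740.98 − 5781.58 = -40.6
nΣx² − (Σx)² = 1829.82 − 1823.29 = 6.53; nΣy² − (Σy)² = 18900.6 − 18333.16 = 567.44
r = -40.6 / √(6.53 × 567.44) = -40.6 / 60.8719 ≈ -0.667

-0.667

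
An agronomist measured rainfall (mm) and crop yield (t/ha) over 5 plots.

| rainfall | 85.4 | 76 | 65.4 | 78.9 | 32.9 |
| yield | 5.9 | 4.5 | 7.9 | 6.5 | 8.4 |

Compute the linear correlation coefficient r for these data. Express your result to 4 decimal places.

-0.7418

n = 5, Σx = 338.6, Σy = 33.2, Σx² = 24653.94, Σy² = 230.28, Σxy = 2151.73
nΣxy − ΣxΣy = 10758.65 − 11241.52 = -482.87
nΣx² − (Σx)² = 123269.7 − 114649.96 = 8619.74; nΣy² − (Σy)² = 1151.4 − 1102.24 = 49.16
r = -482.87 / √(8619.74 × 49.16) = -482.87 / 650.9581 ≈ -0.7418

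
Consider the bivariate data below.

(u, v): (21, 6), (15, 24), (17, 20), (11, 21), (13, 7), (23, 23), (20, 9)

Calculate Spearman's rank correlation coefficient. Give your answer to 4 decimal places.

-0.1071

Rank u: 6, 3, 4, 1, 2, 7, 5
Rank v: 1, 7, 4, 5, 2, 6, 3
d = rank(u) − rank(v): 5, -4, 0, -4, 0, 1, 2; Σd² = 62
ρ = 1 − 6Σd² / [n(n²−1)] = 1 − 6×62 / (7×48) = 1 − 372/336 ≈ -0.1071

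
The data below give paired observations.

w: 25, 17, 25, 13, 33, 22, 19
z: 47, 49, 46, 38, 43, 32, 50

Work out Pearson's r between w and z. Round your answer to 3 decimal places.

0.059

n = 7, Σw = 154, Σz = 305, Σw² = 3642, Σz² = 13543, Σwz = 6725
nΣwz − ΣwΣz = 47075 − 46970 = 105
nΣw² − (Σw)² = 25494 − 23716 = 1778; nΣz² − (Σz)² = 94801 − 93025 = 1776
r = 105 / √(1778 × 1776) = 105 / 1776.9997 ≈ 0.059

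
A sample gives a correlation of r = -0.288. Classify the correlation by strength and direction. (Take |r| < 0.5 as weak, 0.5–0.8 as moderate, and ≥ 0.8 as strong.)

weak negative

r = -0.288 < 0 so the relationship is negative.
|r| = 0.288, which falls in the weak range.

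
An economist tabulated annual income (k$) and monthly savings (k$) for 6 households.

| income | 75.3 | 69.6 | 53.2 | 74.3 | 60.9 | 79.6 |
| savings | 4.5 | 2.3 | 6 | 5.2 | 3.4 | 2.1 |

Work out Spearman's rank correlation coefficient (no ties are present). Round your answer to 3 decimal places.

-0.543

Rank income: 5, 3, 1, 4, 2, 6
Rank savings: 4, 2, 6, 5, 3, 1
d = rank(income) − rank(savings): 1, 1, -5, -1, -1, 5; Σd² = 54
ρ = 1 − 6Σd² / [n(n²−1)] = 1 − 6×54 / (6×35) = 1 − 324/210 ≈ -0.543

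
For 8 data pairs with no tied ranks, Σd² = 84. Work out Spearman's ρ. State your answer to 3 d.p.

0.000

ρ = 1 − 6Σd² / [n(n²−1)] = 1 − 6×84 / (8×63)
  = 1 − 504/504 = 1 − 1.0000 ≈ 0.000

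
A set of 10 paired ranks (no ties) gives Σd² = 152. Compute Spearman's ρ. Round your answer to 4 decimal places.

ρ = 1 − 6Σd² / [n(n²−1)] = 1 − 6×152 / (10×99)
  = 1 − 912/990 = 1 − 0.92121 ≈ 0.0788

0.0788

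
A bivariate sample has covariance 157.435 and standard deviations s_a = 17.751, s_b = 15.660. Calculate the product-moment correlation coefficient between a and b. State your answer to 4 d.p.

0.5664

r = Cov(a,b) / (s_a · s_b) = 157.435 / (17.751 × 15.660)
  = 157.435 / 277.9807 ≈ 0.5664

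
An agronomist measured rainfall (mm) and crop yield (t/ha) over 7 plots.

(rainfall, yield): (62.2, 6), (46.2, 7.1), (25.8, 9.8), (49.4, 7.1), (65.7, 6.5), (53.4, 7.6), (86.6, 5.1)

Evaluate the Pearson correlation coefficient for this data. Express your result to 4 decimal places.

n = 7, Σx = 389.3, Σy = 49.2, Σx² = 23776.89, Σy² = 358.88, Σxy = 2579.35
nΣxy − ΣxΣy = 18055.45 − 19153.56 = -1098.11
nΣx² − (Σx)² = 166438.23 − 151554.49 = 14883.74; nΣy² − (Σy)² = 2512.16 − 2420.64 = 91.52
r = -1098.11 / √(14883.74 × 91.52) = -1098.11 / 1167.1161 ≈ -0.9409

-0.9409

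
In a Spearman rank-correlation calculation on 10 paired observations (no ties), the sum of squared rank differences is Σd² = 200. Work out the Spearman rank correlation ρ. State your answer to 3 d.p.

ρ = 1 − 6Σd² / [n(n²−1)] = 1 − 6×200 / (10×99)
  = 1 − 1200/990 = 1 − 1.2121 ≈ -0.212

-0.212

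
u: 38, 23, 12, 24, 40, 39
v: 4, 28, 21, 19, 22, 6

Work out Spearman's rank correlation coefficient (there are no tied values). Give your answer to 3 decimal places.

-0.257

Rank u: 4, 2, 1, 3, 6, 5
Rank v: 1, 6, 4, 3, 5, 2
d = rank(u) − rank(v): 3, -4, -3, 0, 1, 3; Σd² = 44
ρ = 1 − 6Σd² / [n(n²−1)] = 1 − 6×44 / (6×35) = 1 − 264/210 ≈ -0.257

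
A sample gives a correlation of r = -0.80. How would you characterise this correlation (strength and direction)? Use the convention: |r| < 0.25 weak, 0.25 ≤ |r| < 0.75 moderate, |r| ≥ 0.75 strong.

strong negative

r = -0.80 < 0 so the relationship is negative.
|r| = 0.80, which falls in the strong range.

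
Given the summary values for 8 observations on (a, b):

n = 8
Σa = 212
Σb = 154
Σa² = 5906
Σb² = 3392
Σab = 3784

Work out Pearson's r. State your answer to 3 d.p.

-0.846

r = (nΣab − ΣaΣb) / √[(nΣa² − (Σa)²)(nΣb² − (Σb)²)]
Numerator: 8×3784 − 212×154 = -2376
Denominator: √[(47248 − 44944)(27136 − 23716)] = √[2304 × 3420] = 2807.0768
r = -2376 / 2807.0768 ≈ -0.846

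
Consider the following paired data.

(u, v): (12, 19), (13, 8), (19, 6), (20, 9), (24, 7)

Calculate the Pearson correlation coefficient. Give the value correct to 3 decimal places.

-0.646

n = 5, Σu = 88, Σv = 49, Σu² = 1650, Σv² = 591, Σuv = 794
nΣuv − ΣuΣv = 3970 − 4312 = -342
nΣu² − (Σu)² = 8250 − 7744 = 506; nΣv² − (Σv)² = 2955 − 2401 = 554
r = -342 / √(506 × 554) = -342 / 529.4563 ≈ -0.646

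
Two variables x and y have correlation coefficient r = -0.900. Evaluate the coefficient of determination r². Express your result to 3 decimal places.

r² = (-0.900)² = 0.810

0.810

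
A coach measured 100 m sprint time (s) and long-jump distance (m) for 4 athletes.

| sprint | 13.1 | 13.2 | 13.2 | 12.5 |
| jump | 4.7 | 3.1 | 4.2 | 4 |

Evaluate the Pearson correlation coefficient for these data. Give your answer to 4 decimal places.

n = 4, Σx = 52, Σy = 16, Σx² = 676.34, Σy² = 65.34, Σxy = 207.93
nΣxy − ΣxΣy = 831.72 − 832 = -0.28
nΣx² − (Σx)² = 2705.36 − 2704 = 1.36; nΣy² − (Σy)² = 261.36 − 256 = 5.36
r = -0.28 / √(1.36 × 5.36) = -0.28 / 2.6999 ≈ -0.1037

-0.1037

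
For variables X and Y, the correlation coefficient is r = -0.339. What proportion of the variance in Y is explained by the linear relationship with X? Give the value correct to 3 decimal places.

0.115

r² = (-0.339)² = 0.115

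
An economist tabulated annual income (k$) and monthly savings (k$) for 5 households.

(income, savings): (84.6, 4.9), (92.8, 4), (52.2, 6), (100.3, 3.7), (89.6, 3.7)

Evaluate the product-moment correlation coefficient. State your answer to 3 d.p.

-0.940

n = 5, Σx = 419.5, Σy = 22.3, Σx² = 36582.09, Σy² = 103.39, Σxy = 1801.57
nΣxy − ΣxΣy = 9007.85 − 9354.85 = -347
nΣx² − (Σx)² = 182910.45 − 175980.25 = 6930.2; nΣy² − (Σy)² = 516.95 − 497.29 = 19.66
r = -347 / √(6930.2 × 19.66) = -347 / 369.1175 ≈ -0.940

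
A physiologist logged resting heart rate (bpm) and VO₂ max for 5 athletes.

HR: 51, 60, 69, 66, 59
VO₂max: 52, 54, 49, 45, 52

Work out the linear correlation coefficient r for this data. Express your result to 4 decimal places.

-0.6244

n = 5, Σx = 305, Σy = 252, Σx² = 18799, Σy² = 12750, Σxy = 15311
nΣxy − ΣxΣy = 76555 − 76860 = -305
nΣx² − (Σx)² = 93995 − 93025 = 970; nΣy² − (Σy)² = 63750 − 63504 = 246
r = -305 / √(970 × 246) = -305 / 488.4875 ≈ -0.6244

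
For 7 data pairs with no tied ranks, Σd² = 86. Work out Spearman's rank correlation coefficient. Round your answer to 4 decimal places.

-0.5357

ρ = 1 − 6Σd² / [n(n²−1)] = 1 − 6×86 / (7×48)
  = 1 − 516/336 = 1 − 1.53571 ≈ -0.5357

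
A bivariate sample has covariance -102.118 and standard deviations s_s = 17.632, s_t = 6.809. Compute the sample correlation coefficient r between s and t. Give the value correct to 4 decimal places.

r = Cov(s,t) / (s_s · s_t) = -102.118 / (17.632 × 6.809)
  = -102.118 / 120.0563 ≈ -0.8506

-0.8506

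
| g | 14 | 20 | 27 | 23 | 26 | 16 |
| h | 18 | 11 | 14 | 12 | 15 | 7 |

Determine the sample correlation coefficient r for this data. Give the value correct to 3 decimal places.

0.110

n = 6, Σg = 126, Σh = 77, Σg² = 2786, Σh² = 1059, Σgh = 1628
nΣgh − ΣgΣh = 9768 − 9702 = 66
nΣg² − (Σg)² = 16716 − 15876 = 840; nΣh² − (Σh)² = 6354 − 5929 = 425
r = 66 / √(840 × 425) = 66 / 597.4948 ≈ 0.110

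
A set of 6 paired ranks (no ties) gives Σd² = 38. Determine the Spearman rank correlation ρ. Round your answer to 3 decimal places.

ρ = 1 − 6Σd² / [n(n²−1)] = 1 − 6×38 / (6×35)
  = 1 − 228/210 = 1 − 1.0857 ≈ -0.086

-0.086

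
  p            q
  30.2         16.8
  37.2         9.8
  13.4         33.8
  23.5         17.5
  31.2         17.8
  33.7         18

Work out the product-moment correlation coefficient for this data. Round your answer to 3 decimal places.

-0.911

n = 6, Σp = 169.2, Σq = 113.7, Σp² = 5136.82, Σq² = 2467.81, Σpq = 2898.05
nΣpq − ΣpΣq = 17388.3 − 19238.04 = -1849.74
nΣp² − (Σp)² = 30820.92 − 28628.64 = 2192.28; nΣq² − (Σq)² = 14806.86 − 12927.69 = 1879.17
r = -1849.74 / √(2192.28 × 1879.17) = -1849.74 / 2029.6962 ≈ -0.911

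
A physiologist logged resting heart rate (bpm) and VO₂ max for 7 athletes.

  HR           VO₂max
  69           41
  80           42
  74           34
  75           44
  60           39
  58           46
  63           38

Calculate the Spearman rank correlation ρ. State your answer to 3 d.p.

Rank HR: 4, 7, 5, 6, 2, 1, 3
Rank VO₂max: 4, 5, 1, 6, 3, 7, 2
d = rank(HR) − rank(VO₂max): 0, 2, 4, 0, -1, -6, 1; Σd² = 58
ρ = 1 − 6Σd² / [n(n²−1)] = 1 − 6×58 / (7×48) = 1 − 348/336 ≈ -0.036

-0.036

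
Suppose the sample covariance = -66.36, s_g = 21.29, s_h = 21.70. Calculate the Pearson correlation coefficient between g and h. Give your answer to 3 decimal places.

-0.144

r = Cov(g,h) / (s_g · s_h) = -66.36 / (21.29 × 21.70)
  = -66.36 / 461.9930 ≈ -0.144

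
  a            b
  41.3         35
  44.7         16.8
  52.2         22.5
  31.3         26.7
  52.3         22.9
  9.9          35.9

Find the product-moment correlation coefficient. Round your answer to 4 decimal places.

-0.6787

n = 6, Σa = 231.7, Σb = 159.8, Σa² = 10241.61, Σb² = 4539.6, Σab = 5759.75
nΣab − ΣaΣb = 34558.5 − 37025.66 = -2467.16
nΣa² − (Σa)² = 61449.66 − 53684.89 = 7764.77; nΣb² − (Σb)² = 27237.6 − 25536.04 = 1701.56
r = -2467.16 / √(7764.77 × 1701.56) = -2467.16 / 3634.8620 ≈ -0.6787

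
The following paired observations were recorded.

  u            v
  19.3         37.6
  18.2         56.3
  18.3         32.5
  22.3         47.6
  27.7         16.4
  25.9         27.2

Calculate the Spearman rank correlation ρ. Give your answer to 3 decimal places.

Rank u: 3, 1, 2, 4, 6, 5
Rank v: 4, 6, 3, 5, 1, 2
d = rank(u) − rank(v): -1, -5, -1, -1, 5, 3; Σd² = 62
ρ = 1 − 6Σd² / [n(n²−1)] = 1 − 6×62 / (6×35) = 1 − 372/210 ≈ -0.771

-0.771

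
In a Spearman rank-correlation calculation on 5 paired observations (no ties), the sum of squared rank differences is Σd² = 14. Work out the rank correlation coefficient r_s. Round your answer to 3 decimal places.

ρ = 1 − 6Σd² / [n(n²−1)] = 1 − 6×14 / (5×24)
  = 1 − 84/120 = 1 − 0.7000 ≈ 0.300

0.300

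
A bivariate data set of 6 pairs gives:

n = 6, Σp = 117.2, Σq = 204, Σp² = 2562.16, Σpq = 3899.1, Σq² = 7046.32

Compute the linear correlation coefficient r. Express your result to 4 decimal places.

r = (nΣpq − ΣpΣq) / √[(nΣp² − (Σp)²)(nΣq² − (Σq)²)]
Numerator: 6×3899.1 − 117.2×204 = -514.2
Denominator: √[(15372.96 − 13735.84)(42277.92 − 41616)] = √[1637.12 × 661.92] = 1040.9815
r = -514.2 / 1040.9815 ≈ -0.4940

-0.4940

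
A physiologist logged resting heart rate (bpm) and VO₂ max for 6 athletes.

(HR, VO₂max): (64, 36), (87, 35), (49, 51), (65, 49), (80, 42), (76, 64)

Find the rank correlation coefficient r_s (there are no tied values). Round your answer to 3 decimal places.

-0.429

Rank HR: 2, 6, 1, 3, 5, 4
Rank VO₂max: 2, 1, 5, 4, 3, 6
d = rank(HR) − rank(VO₂max): 0, 5, -4, -1, 2, -2; Σd² = 50
ρ = 1 − 6Σd² / [n(n²−1)] = 1 − 6×50 / (6×35) = 1 − 300/210 ≈ -0.429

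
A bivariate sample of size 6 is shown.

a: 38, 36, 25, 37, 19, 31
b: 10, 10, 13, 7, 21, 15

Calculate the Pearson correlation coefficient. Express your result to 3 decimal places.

-0.896

n = 6, Σa = 186, Σb = 76, Σa² = 6056, Σb² = 1084, Σab = 2188
nΣab − ΣaΣb = 13128 − 14136 = -1008
nΣa² − (Σa)² = 36336 − 34596 = 1740; nΣb² − (Σb)² = 6504 − 5776 = 728
r = -1008 / √(1740 × 728) = -1008 / 1125.4866 ≈ -0.896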